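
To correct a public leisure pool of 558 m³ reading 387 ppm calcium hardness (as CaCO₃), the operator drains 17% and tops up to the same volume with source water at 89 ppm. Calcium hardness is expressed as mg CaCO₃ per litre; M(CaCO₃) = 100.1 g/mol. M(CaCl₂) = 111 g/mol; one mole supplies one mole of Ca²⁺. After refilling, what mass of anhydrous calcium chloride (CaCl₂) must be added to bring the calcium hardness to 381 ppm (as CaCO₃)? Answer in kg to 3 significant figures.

Volume: 558 m³ = 558,000 L.
After draining 17% and refilling: 387 × 0.83 + 89 × 0.17 = 336.34 ppm.
Deficit to target: 381 − 336.34 = 44.66 mg/L.
As CaCO₃: 44.66 mg/L × 558,000 L = 24,920 g; ÷ 100.1 = 249 mol Ca²⁺.
Mass: 249 × 111 = 27,630 g.

27.6 kg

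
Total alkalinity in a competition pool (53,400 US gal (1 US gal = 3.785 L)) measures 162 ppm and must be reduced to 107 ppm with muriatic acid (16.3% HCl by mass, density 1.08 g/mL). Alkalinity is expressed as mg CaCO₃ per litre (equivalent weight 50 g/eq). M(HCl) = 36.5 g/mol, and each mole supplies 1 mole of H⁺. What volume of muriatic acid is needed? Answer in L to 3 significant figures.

46.1 L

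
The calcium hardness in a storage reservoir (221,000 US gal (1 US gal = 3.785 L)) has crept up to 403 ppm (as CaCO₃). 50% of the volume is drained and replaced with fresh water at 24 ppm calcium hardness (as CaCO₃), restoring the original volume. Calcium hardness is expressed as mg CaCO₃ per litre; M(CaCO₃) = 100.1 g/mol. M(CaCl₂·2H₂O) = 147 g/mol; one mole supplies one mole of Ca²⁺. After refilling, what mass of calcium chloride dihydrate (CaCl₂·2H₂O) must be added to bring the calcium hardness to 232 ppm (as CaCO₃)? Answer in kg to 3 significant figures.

Volume: 221,000 US gal × 3.785 L/gal = 836,485 L.
After draining 50% and refilling: 403 × 0.50 + 24 × 0.50 = 213.5 ppm.
Deficit to target: 232 − 213.5 = 18.5 mg/L.
As CaCO₃: 18.5 mg/L × 836,485 L = 15,470 g; ÷ 100.1 = 154.6 mol Ca²⁺.
Mass: 154.6 × 147 = 22,730 g.

22.7 kg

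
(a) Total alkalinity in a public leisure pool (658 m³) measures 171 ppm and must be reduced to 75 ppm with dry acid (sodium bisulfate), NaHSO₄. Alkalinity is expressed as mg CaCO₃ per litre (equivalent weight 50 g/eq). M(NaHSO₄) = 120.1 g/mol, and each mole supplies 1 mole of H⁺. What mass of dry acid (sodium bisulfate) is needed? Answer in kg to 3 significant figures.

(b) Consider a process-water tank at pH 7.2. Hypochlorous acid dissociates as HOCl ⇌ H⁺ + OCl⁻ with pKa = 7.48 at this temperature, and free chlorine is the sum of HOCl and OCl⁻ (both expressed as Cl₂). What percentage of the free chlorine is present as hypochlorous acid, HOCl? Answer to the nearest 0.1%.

(a) 152 kg; (b) 65.6%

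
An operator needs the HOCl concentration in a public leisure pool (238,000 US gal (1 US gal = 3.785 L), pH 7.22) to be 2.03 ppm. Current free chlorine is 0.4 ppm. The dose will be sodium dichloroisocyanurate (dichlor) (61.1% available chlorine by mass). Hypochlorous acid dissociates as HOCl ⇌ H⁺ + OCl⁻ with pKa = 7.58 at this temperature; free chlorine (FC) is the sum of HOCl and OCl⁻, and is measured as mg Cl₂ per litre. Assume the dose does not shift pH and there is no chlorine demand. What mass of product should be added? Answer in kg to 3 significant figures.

Volume: 238,000 US gal × 3.785 L/gal = 900,830 L.
[OCl⁻]/[HOCl] = 10^(pH − pKa) = 10^(7.22 − 7.58) = 0.4365; fraction as HOCl = 1/(1 + 0.4365) = 0.6961.
Free chlorine required for 2.03 ppm HOCl: 2.03 / 0.6961 = 2.916 ppm.
FC to add: 2.916 − 0.4 = 2.516 mg/L as Cl₂.
Cl₂ equivalent: 2.516 mg/L × 900,830 L = 2267 g.
Product at 61.1% available Cl: 2267 / 0.611 = 3710 g.

3.71 kg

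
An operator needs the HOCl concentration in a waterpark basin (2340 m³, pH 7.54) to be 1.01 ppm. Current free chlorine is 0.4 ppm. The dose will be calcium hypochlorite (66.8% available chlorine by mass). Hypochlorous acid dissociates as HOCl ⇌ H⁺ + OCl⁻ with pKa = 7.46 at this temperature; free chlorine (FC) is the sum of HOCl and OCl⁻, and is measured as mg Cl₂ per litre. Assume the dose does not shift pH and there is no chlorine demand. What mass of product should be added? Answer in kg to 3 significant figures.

6.39 kg

Volume: 2340 m³ = 2,340,000 L.
[OCl⁻]/[HOCl] = 10^(pH − pKa) = 10^(7.54 − 7.46) = 1.202; fraction as HOCl = 1/(1 + 1.202) = 0.4541.
Free chlorine required for 1.01 ppm HOCl: 1.01 / 0.4541 = 2.224 ppm.
FC to add: 2.224 − 0.4 = 1.824 mg/L as Cl₂.
Cl₂ equivalent: 1.824 mg/L × 2,340,000 L = 4269 g.
Product at 66.8% available Cl: 4269 / 0.668 = 6390 g.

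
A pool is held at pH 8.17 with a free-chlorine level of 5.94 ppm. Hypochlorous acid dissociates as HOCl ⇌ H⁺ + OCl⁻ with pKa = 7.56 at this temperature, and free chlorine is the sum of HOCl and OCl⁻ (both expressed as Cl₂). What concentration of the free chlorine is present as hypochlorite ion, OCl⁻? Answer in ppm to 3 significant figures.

4.77 ppm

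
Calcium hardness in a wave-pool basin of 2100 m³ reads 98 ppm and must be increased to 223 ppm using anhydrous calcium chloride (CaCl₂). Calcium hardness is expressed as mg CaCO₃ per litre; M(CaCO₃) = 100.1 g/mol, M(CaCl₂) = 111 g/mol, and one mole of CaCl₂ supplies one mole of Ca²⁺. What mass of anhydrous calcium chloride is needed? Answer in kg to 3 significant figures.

291 kg

Volume: 2100 m³ = 2,100,000 L.
Hardness to add: (223 − 98) = 125 mg/L as CaCO₃ × 2,100,000 L = 262,500 g as CaCO₃.
Moles of Ca²⁺ (1 mol Ca²⁺ ≡ 1 mol CaCO₃): 262,500 / 100.1 g/mol = 2622 mol.
Mass of CaCl₂: 2622 × 111 = 291,100 g.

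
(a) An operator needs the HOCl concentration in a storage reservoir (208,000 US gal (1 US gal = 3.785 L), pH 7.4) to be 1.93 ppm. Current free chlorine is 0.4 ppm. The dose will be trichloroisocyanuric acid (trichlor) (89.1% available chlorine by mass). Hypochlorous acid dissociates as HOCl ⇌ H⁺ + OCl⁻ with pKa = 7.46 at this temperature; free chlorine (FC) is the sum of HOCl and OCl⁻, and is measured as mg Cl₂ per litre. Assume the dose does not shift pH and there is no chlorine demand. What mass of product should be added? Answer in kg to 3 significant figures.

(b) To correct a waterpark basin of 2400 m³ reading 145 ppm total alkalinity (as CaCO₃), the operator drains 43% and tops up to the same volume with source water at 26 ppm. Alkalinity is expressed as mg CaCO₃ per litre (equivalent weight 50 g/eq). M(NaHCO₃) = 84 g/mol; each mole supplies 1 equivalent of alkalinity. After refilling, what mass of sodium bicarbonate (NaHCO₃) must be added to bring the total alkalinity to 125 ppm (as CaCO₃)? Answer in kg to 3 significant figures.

(a) 2.84 kg; (b) 126 kg

(a) Volume: 208,000 US gal × 3.785 L/gal = 787,280 L.
(a) [OCl⁻]/[HOCl] = 10^(pH − pKa) = 10^(7.4 − 7.46) = 0.871; fraction as HOCl = 1/(1 + 0.871) = 0.5345.
(a) Free chlorine required for 1.93 ppm HOCl: 1.93 / 0.5345 = 3.611 ppm.
(a) FC to add: 3.611 − 0.4 = 3.211 mg/L as Cl₂.
(a) Cl₂ equivalent: 3.211 mg/L × 787,280 L = 2528 g.
(a) Product at 89.1% available Cl: 2528 / 0.891 = 2837 g.

(b) Volume: 2400 m³ = 2,400,000 L.
(b) After draining 43% and refilling: 145 × 0.57 + 26 × 0.43 = 93.83 ppm.
(b) Deficit to target: 125 − 93.83 = 31.17 mg/L.
(b) As CaCO₃: 31.17 mg/L × 2,400,000 L = 74,810 g; ÷ 50 g/eq ÷ 1 = 1496 mol NaHCO₃.
(b) Mass: 1496 × 84 = 125,700 g.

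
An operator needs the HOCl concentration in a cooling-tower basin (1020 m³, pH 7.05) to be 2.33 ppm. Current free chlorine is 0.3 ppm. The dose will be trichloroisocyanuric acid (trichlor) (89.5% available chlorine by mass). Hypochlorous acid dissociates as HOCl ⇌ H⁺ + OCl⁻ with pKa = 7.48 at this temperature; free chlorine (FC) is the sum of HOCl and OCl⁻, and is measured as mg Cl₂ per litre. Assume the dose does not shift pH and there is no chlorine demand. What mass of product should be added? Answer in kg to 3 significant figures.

Volume: 1020 m³ = 1,020,000 L.
[OCl⁻]/[HOCl] = 10^(pH − pKa) = 10^(7.05 − 7.48) = 0.3715; fraction as HOCl = 1/(1 + 0.3715) = 0.7291.
Free chlorine required for 2.33 ppm HOCl: 2.33 / 0.7291 = 3.196 ppm.
FC to add: 3.196 − 0.3 = 2.896 mg/L as Cl₂.
Cl₂ equivalent: 2.896 mg/L × 1,020,000 L = 2954 g.
Product at 89.5% available Cl: 2954 / 0.895 = 3300 g.

3.30 kg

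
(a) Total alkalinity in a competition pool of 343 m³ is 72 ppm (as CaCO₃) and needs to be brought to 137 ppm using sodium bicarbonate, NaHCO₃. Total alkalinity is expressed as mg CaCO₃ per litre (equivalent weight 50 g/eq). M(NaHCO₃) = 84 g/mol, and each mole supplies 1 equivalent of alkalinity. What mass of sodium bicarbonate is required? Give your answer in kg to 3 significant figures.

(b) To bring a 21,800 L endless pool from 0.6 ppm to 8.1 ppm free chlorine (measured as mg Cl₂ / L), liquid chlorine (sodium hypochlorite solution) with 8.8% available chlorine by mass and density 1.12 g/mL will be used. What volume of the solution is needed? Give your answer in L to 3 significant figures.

(a) Volume: 343 m³ = 343,000 L.
(a) Alkalinity to add: (137 − 72) = 65 mg/L as CaCO₃ × 343,000 L = 22,300 g as CaCO₃.
(a) Equivalents: 22,300 g ÷ 50 g/eq = 445.9 eq.
(a) NaHCO₃ supplies 1 eq per mole → 445.9 mol.
(a) Mass: 445.9 mol × 84 g/mol = 37,460 g.

(b) Chlorine deficit: 8.1 − 0.6 = 7.5 ppm = 7.5 mg/L as Cl₂.
(b) Cl₂ equivalent needed: 7.5 mg/L × 21,800 L = 163,500 mg = 163.5 g.
(b) Product at 8.8% available chlorine: 163.5 / 0.088 = 1858 g.
(b) Volume at density 1.12 g/mL: 1858 g ÷ 1.12 g/mL = 1659 mL.

(a) 37.5 kg; (b) 1.66 L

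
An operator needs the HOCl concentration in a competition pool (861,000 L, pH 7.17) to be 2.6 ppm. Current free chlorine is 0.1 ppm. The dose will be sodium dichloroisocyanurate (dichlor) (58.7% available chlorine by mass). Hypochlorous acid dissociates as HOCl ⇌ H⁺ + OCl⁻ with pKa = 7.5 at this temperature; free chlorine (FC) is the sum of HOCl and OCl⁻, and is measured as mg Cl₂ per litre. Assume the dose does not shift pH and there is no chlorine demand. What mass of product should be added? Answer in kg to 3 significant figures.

[OCl⁻]/[HOCl] = 10^(pH − pKa) = 10^(7.17 − 7.5) = 0.4677; fraction as HOCl = 1/(1 + 0.4677) = 0.6813.
Free chlorine required for 2.6 ppm HOCl: 2.6 / 0.6813 = 3.816 ppm.
FC to add: 3.816 − 0.1 = 3.716 mg/L as Cl₂.
Cl₂ equivalent: 3.716 mg/L × 861,000 L = 3200 g.
Product at 58.7% available Cl: 3200 / 0.587 = 5451 g.

5.45 kg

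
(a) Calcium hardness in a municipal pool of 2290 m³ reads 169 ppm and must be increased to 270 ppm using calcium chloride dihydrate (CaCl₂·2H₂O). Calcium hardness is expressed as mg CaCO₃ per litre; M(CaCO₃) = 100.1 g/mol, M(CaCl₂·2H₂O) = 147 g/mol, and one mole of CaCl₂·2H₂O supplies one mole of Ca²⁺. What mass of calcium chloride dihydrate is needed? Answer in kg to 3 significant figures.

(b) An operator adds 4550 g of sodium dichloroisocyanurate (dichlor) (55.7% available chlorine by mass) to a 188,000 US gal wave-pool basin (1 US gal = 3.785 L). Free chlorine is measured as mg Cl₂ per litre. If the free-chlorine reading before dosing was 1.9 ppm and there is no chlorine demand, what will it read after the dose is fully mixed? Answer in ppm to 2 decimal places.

(a) 340 kg; (b) 5.46 ppm

(a) Volume: 2290 m³ = 2,290,000 L.
(a) Hardness to add: (270 − 169) = 101 mg/L as CaCO₃ × 2,290,000 L = 231,300 g as CaCO₃.
(a) Moles of Ca²⁺ (1 mol Ca²⁺ ≡ 1 mol CaCO₃): 231,300 / 100.1 g/mol = 2311 mol.
(a) Mass of CaCl₂·2H₂O: 2311 × 147 = 339,700 g.

(b) Volume: 188,000 US gal × 3.785 L/gal = 711,580 L.
(b) Available chlorine delivered: 4550 g × 0.557 = 2534 g as Cl₂.
(b) Concentration rise: 2534 g / 711,580 L = 3.562 mg/L = 3.56 ppm.
(b) Final FC: 1.9 + 3.56 = 5.46 ppm.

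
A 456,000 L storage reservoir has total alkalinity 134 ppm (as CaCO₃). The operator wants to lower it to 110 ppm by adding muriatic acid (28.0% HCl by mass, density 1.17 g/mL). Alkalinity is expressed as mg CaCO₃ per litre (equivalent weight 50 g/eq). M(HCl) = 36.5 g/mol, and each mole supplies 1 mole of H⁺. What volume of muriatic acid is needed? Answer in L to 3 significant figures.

Alkalinity to neutralize: (134 − 110) = 24 mg/L as CaCO₃ × 456,000 L = 10,940 g as CaCO₃.
Equivalents of H⁺ required: 10,940 ÷ 50 g/eq = 218.9 eq = 218.9 mol HCl.
Mass of HCl: 218.9 × 36.5 = 7989 g.
Mass of 28.0% solution: 7989 / 0.28 = 28,530 g.
Volume: 28,530 g ÷ 1.17 g/mL = 24,390 mL.

24.4 L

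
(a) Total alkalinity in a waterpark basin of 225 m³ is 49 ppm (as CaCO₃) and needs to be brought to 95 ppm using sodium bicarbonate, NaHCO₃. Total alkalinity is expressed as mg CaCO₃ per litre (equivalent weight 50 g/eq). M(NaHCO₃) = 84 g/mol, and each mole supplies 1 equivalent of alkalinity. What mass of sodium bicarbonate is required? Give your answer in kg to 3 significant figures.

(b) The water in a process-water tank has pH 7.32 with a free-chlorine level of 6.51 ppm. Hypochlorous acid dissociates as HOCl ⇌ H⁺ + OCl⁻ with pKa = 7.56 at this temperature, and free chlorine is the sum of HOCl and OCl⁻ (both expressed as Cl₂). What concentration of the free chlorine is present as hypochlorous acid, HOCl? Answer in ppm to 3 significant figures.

(a) Volume: 225 m³ = 225,000 L.
(a) Alkalinity to add: (95 − 49) = 46 mg/L as CaCO₃ × 225,000 L = 10,350 g as CaCO₃.
(a) Equivalents: 10,350 g ÷ 50 g/eq = 207 eq.
(a) NaHCO₃ supplies 1 eq per mole → 207 mol.
(a) Mass: 207 mol × 84 g/mol = 17,390 g.

(b) [OCl⁻]/[HOCl] = 10^(pH − pKa) = 10^(7.32 − 7.56) = 10^-0.24 = 0.5754.
(b) Fraction as HOCl = 1 / (1 + 0.5754) = 0.6347.
(b) HOCl = 0.6347 × 6.51 ppm = 4.132 ppm.

(a) 17.4 kg; (b) 4.13 ppm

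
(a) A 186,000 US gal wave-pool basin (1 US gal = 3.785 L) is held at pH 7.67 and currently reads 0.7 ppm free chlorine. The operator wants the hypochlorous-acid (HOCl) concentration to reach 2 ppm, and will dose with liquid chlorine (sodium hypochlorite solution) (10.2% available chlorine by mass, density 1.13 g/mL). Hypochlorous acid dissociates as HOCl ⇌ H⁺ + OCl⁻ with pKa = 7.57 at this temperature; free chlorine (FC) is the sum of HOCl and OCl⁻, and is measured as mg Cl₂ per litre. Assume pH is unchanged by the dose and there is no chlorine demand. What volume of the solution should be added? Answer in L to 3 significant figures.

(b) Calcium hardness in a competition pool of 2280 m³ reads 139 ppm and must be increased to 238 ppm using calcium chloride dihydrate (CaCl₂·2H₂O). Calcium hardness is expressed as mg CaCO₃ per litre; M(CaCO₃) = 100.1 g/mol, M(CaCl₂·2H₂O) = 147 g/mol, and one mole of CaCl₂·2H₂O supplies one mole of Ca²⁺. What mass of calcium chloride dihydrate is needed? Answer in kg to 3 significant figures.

(a) Volume: 186,000 US gal × 3.785 L/gal = 704,010 L.
(a) [OCl⁻]/[HOCl] = 10^(pH − pKa) = 10^(7.67 − 7.57) = 1.259; fraction as HOCl = 1/(1 + 1.259) = 0.4427.
(a) Free chlorine required for 2 ppm HOCl: 2 / 0.4427 = 4.518 ppm.
(a) FC to add: 4.518 − 0.7 = 3.818 mg/L as Cl₂.
(a) Cl₂ equivalent: 3.818 mg/L × 704,010 L = 2688 g.
(a) Product at 10.2% available Cl: 2688 / 0.102 = 26,350 g.
(a) Volume: 26,350 g ÷ 1.13 g/mL = 23,320 mL.

(b) Volume: 2280 m³ = 2,280,000 L.
(b) Hardness to add: (238 − 139) = 99 mg/L as CaCO₃ × 2,280,000 L = 225,700 g as CaCO₃.
(b) Moles of Ca²⁺ (1 mol Ca²⁺ ≡ 1 mol CaCO₃): 225,700 / 100.1 g/mol = 2255 mol.
(b) Mass of CaCl₂·2H₂O: 2255 × 147 = 331,500 g.

(a) 23.3 L; (b) 331 kg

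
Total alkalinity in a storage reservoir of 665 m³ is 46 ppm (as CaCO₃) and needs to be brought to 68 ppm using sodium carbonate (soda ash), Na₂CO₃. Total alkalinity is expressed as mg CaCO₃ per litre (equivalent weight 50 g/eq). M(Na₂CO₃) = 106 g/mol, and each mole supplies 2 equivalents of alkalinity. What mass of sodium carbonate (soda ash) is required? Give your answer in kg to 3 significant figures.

Volume: 665 m³ = 665,000 L.
Alkalinity to add: (68 − 46) = 22 mg/L as CaCO₃ × 665,000 L = 14,630 g as CaCO₃.
Equivalents: 14,630 g ÷ 50 g/eq = 292.6 eq.
Each mole of Na₂CO₃ supplies 2 eq, so 292.6 / 2 = 146.3 mol.
Mass: 146.3 mol × 106 g/mol = 15,510 g.

15.5 kg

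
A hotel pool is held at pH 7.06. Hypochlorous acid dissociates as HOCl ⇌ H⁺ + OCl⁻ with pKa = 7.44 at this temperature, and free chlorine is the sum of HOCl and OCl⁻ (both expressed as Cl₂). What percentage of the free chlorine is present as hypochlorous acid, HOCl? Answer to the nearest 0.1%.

70.6%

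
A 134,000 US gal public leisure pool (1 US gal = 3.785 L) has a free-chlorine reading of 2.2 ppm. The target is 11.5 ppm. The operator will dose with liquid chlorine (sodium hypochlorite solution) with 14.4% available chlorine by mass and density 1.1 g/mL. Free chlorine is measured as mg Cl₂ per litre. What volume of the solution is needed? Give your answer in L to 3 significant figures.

29.8 L

Volume: 134,000 US gal × 3.785 L/gal = 507,190 L.
Chlorine deficit: 11.5 − 2.2 = 9.3 ppm = 9.3 mg/L as Cl₂.
Cl₂ equivalent needed: 9.3 mg/L × 507,190 L = 4,717,000 mg = 4717 g.
Product at 14.4% available chlorine: 4717 / 0.144 = 32,760 g.
Volume at density 1.1 g/mL: 32,760 g ÷ 1.1 g/mL = 29,780 mL.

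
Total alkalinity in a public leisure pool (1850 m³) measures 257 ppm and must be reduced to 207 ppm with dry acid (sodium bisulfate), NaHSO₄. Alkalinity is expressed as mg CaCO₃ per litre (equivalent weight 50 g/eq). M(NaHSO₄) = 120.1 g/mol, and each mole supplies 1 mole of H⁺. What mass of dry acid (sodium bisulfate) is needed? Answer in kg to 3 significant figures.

Volume: 1850 m³ = 1,850,000 L.
Alkalinity to neutralize: (257 − 207) = 50 mg/L as CaCO₃ × 1,850,000 L = 92,500 g as CaCO₃.
Equivalents of H⁺ required: 92,500 ÷ 50 g/eq = 1850 eq = 1850 mol NaHSO₄.
Mass of NaHSO₄: 1850 × 120.1 = 222,200 g.

222 kg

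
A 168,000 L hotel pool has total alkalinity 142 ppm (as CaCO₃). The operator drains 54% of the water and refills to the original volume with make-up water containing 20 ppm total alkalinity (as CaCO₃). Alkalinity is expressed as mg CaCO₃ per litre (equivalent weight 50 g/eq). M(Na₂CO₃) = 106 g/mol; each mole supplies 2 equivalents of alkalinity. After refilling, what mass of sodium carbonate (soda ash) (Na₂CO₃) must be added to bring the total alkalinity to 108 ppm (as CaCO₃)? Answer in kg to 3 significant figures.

5.68 kg

After draining 54% and refilling: 142 × 0.46 + 20 × 0.54 = 76.12 ppm.
Deficit to target: 108 − 76.12 = 31.88 mg/L.
As CaCO₃: 31.88 mg/L × 168,000 L = 5356 g; ÷ 50 g/eq ÷ 2 = 53.56 mol Na₂CO₃.
Mass: 53.56 × 106 = 5677 g.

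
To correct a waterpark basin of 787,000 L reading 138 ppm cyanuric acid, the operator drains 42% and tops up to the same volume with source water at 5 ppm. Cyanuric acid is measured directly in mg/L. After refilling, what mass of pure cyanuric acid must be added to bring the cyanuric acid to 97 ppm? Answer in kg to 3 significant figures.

After draining 42% and refilling: 138 × 0.58 + 5 × 0.42 = 82.14 ppm.
Deficit to target: 97 − 82.14 = 14.86 mg/L.
Mass: 14.86 mg/L × 787,000 L = 11,690 g cyanuric acid.

11.7 kg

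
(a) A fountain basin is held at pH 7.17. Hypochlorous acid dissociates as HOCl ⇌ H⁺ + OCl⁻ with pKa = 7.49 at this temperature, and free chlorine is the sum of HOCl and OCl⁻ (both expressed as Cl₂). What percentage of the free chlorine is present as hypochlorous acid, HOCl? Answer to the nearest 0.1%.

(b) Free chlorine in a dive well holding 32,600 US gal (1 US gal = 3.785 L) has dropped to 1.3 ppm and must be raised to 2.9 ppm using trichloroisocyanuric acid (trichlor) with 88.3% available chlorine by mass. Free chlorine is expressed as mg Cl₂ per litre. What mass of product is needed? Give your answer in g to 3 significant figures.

(a) 67.6%; (b) 224 g

(a) [OCl⁻]/[HOCl] = 10^(pH − pKa) = 10^(7.17 − 7.49) = 10^-0.32 = 0.4786.
(a) Fraction as HOCl = 1 / (1 + 0.4786) = 0.6763.

(b) Volume: 32,600 US gal × 3.785 L/gal = 123,391 L.
(b) Chlorine deficit: 2.9 − 1.3 = 1.6 ppm = 1.6 mg/L as Cl₂.
(b) Cl₂ equivalent needed: 1.6 mg/L × 123,391 L = 197,400 mg = 197.4 g.
(b) Product at 88.3% available chlorine: 197.4 / 0.883 = 223.6 g.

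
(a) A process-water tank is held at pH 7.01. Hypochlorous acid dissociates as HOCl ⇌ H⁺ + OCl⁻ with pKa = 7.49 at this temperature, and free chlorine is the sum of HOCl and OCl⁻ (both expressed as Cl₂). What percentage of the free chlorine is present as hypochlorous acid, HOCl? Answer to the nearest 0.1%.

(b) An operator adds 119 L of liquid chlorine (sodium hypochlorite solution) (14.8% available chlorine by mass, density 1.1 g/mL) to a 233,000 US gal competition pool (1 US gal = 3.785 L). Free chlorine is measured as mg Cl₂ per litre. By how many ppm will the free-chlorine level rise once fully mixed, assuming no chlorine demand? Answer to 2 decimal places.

(a) 75.1%; (b) 21.97 ppm

(a) [OCl⁻]/[HOCl] = 10^(pH − pKa) = 10^(7.01 − 7.49) = 10^-0.48 = 0.3311.
(a) Fraction as HOCl = 1 / (1 + 0.3311) = 0.7512.

(b) Volume: 233,000 US gal × 3.785 L/gal = 881,905 L.
(b) Mass of solution: 119 L × 1000 mL/L × 1.1 g/mL = 130,900 g.
(b) Available chlorine delivered: 130,900 g × 0.148 = 19,370 g as Cl₂.
(b) Concentration rise: 19,370 g / 881,905 L = 21.97 mg/L = 21.97 ppm.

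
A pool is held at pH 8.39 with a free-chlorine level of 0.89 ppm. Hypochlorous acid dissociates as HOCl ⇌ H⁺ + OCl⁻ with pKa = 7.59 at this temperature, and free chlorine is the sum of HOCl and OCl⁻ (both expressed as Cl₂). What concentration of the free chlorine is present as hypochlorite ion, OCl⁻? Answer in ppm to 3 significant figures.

[OCl⁻]/[HOCl] = 10^(pH − pKa) = 10^(8.39 − 7.59) = 10^0.80 = 6.31.
Fraction as HOCl = 1 / (1 + 6.31) = 0.1368.
OCl⁻ = (1 − 0.1368) × 0.89 ppm = 0.7682 ppm.

0.768 ppm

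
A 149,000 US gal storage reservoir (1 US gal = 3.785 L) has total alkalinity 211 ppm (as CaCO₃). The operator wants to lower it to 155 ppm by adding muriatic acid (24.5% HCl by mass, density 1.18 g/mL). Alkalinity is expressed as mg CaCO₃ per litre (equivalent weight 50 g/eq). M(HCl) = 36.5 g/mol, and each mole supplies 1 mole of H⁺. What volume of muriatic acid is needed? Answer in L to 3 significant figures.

Volume: 149,000 US gal × 3.785 L/gal = 563,965 L.
Alkalinity to neutralize: (211 − 155) = 56 mg/L as CaCO₃ × 563,965 L = 31,580 g as CaCO₃.
Equivalents of H⁺ required: 31,580 ÷ 50 g/eq = 631.6 eq = 631.6 mol HCl.
Mass of HCl: 631.6 × 36.5 = 23,050 g.
Mass of 24.5% solution: 23,050 / 0.245 = 94,100 g.
Volume: 94,100 g ÷ 1.18 g/mL = 79,750 mL.

79.7 L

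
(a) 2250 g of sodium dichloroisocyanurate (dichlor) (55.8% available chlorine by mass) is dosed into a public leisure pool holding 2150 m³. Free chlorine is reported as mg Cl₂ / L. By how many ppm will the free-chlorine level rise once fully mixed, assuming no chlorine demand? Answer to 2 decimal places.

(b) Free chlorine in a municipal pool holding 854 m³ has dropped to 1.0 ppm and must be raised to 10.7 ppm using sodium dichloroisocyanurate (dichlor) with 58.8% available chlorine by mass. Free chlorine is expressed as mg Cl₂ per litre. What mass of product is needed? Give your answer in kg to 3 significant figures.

(a) 0.58 ppm; (b) 14.1 kg

(a) Volume: 2150 m³ = 2,150,000 L.
(a) Available chlorine delivered: 2250 g × 0.558 = 1256 g as Cl₂.
(a) Concentration rise: 1256 g / 2,150,000 L = 0.584 mg/L = 0.58 ppm.

(b) Volume: 854 m³ = 854,000 L.
(b) Chlorine deficit: 10.7 − 1.0 = 9.7 ppm = 9.7 mg/L as Cl₂.
(b) Cl₂ equivalent needed: 9.7 mg/L × 854,000 L = 8,284,000 mg = 8284 g.
(b) Product at 58.8% available chlorine: 8284 / 0.588 = 14,090 g.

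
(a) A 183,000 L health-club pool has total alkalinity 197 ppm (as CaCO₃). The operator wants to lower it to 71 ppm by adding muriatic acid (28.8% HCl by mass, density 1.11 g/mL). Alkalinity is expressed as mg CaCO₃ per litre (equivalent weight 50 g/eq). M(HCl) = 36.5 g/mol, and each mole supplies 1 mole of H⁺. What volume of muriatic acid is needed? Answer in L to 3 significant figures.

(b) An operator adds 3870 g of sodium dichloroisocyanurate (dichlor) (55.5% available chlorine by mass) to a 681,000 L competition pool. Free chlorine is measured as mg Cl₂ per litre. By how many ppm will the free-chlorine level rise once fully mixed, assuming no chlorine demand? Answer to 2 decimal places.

(a) 52.7 L; (b) 3.15 ppm

(a) Alkalinity to neutralize: (197 − 71) = 126 mg/L as CaCO₃ × 183,000 L = 23,060 g as CaCO₃.
(a) Equivalents of H⁺ required: 23,060 ÷ 50 g/eq = 461.2 eq = 461.2 mol HCl.
(a) Mass of HCl: 461.2 × 36.5 = 16,830 g.
(a) Mass of 28.8% solution: 16,830 / 0.288 = 58,450 g.
(a) Volume: 58,450 g ÷ 1.11 g/mL = 52,650 mL.

(b) Available chlorine delivered: 3870 g × 0.555 = 2148 g as Cl₂.
(b) Concentration rise: 2148 g / 681,000 L = 3.154 mg/L = 3.15 ppm.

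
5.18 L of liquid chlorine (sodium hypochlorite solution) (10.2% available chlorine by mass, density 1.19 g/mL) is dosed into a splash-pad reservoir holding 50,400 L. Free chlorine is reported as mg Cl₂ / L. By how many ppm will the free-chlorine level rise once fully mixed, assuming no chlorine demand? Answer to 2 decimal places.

12.48 ppm

Mass of solution: 5.18 L × 1000 mL/L × 1.19 g/mL = 6164 g.
Available chlorine delivered: 6164 g × 0.102 = 628.7 g as Cl₂.
Concentration rise: 628.7 g / 50,400 L = 12.48 mg/L = 12.48 ppm.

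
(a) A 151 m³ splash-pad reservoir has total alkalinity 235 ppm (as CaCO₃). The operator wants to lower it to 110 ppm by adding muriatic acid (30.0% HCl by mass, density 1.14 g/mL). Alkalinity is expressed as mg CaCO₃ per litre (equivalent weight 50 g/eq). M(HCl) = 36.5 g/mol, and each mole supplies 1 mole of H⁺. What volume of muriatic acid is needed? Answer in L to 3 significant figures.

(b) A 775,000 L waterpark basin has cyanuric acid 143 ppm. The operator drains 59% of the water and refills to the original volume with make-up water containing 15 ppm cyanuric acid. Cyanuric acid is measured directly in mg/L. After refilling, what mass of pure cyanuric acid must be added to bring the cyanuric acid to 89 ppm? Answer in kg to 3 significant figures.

(a) 40.3 L; (b) 16.7 kg

(a) Volume: 151 m³ = 151,000 L.
(a) Alkalinity to neutralize: (235 − 110) = 125 mg/L as CaCO₃ × 151,000 L = 18,880 g as CaCO₃.
(a) Equivalents of H⁺ required: 18,880 ÷ 50 g/eq = 377.5 eq = 377.5 mol HCl.
(a) Mass of HCl: 377.5 × 36.5 = 13,780 g.
(a) Mass of 30.0% solution: 13,780 / 0.3 = 45,930 g.
(a) Volume: 45,930 g ÷ 1.14 g/mL = 40,290 mL.

(b) After draining 59% and refilling: 143 × 0.41 + 15 × 0.59 = 67.48 ppm.
(b) Deficit to target: 89 − 67.48 = 21.52 mg/L.
(b) Mass: 21.52 mg/L × 775,000 L = 16,680 g cyanuric acid.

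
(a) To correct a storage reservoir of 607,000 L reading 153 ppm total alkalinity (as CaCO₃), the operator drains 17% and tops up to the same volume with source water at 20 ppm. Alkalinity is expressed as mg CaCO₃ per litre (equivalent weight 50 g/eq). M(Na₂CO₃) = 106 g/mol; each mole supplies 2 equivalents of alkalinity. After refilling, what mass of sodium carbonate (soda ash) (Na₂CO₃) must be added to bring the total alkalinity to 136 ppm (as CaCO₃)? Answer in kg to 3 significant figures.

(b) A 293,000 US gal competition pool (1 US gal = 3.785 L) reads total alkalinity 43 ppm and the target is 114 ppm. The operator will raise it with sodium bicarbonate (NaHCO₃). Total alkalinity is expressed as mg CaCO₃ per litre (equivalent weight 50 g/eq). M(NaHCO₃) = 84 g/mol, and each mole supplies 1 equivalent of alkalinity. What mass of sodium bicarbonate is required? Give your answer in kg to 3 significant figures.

(a) 3.61 kg; (b) 132 kg

(a) After draining 17% and refilling: 153 × 0.83 + 20 × 0.17 = 130.39 ppm.
(a) Deficit to target: 136 − 130.39 = 5.61 mg/L.
(a) As CaCO₃: 5.61 mg/L × 607,000 L = 3405 g; ÷ 50 g/eq ÷ 2 = 34.05 mol Na₂CO₃.
(a) Mass: 34.05 × 106 = 3610 g.

(b) Volume: 293,000 US gal × 3.785 L/gal = 1,109,005 L.
(b) Alkalinity to add: (114 − 43) = 71 mg/L as CaCO₃ × 1,109,005 L = 78,740 g as CaCO₃.
(b) Equivalents: 78,740 g ÷ 50 g/eq = 1575 eq.
(b) NaHCO₃ supplies 1 eq per mole → 1575 mol.
(b) Mass: 1575 mol × 84 g/mol = 132,300 g.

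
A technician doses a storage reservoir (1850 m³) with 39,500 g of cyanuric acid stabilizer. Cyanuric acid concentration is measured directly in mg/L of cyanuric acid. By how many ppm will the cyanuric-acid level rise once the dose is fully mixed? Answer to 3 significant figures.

21.4 ppm

Volume: 1850 m³ = 1,850,000 L.
Rise: 39,500 g / 1,850,000 L × 1000 = 21.35 mg/L.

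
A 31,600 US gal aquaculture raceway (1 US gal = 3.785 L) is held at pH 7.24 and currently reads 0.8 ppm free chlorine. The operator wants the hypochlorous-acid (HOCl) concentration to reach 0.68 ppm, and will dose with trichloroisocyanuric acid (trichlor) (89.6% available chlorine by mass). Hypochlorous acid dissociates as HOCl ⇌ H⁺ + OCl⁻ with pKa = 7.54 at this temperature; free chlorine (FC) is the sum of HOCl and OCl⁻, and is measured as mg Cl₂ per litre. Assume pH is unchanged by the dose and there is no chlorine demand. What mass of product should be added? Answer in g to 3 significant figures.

29.5 g

Volume: 31,600 US gal × 3.785 L/gal = 119,606 L.
[OCl⁻]/[HOCl] = 10^(pH − pKa) = 10^(7.24 − 7.54) = 0.5012; fraction as HOCl = 1/(1 + 0.5012) = 0.6661.
Free chlorine required for 0.68 ppm HOCl: 0.68 / 0.6661 = 1.021 ppm.
FC to add: 1.021 − 0.8 = 0.2208 mg/L as Cl₂.
Cl₂ equivalent: 0.2208 mg/L × 119,606 L = 26.41 g.
Product at 89.6% available Cl: 26.41 / 0.896 = 29.48 g.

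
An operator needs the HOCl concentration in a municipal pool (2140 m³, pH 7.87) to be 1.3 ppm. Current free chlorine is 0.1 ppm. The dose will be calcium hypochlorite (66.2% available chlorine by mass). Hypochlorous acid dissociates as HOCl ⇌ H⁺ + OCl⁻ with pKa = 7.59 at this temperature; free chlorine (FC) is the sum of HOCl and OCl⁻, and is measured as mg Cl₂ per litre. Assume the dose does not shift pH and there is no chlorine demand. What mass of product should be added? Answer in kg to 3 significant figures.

11.9 kg

Volume: 2140 m³ = 2,140,000 L.
[OCl⁻]/[HOCl] = 10^(pH − pKa) = 10^(7.87 − 7.59) = 1.905; fraction as HOCl = 1/(1 + 1.905) = 0.3442.
Free chlorine required for 1.3 ppm HOCl: 1.3 / 0.3442 = 3.777 ppm.
FC to add: 3.777 − 0.1 = 3.677 mg/L as Cl₂.
Cl₂ equivalent: 3.677 mg/L × 2,140,000 L = 7869 g.
Product at 66.2% available Cl: 7869 / 0.662 = 11,890 g.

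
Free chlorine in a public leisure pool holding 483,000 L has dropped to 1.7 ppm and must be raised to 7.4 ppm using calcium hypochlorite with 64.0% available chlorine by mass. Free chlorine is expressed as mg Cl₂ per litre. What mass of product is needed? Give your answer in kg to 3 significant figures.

4.30 kg

Chlorine deficit: 7.4 − 1.7 = 5.7 ppm = 5.7 mg/L as Cl₂.
Cl₂ equivalent needed: 5.7 mg/L × 483,000 L = 2,753,000 mg = 2753 g.
Product at 64.0% available chlorine: 2753 / 0.64 = 4302 g.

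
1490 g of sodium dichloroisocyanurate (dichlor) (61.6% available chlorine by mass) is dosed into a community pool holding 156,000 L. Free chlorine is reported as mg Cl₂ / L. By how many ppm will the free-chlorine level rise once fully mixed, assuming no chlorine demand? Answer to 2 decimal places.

Available chlorine delivered: 1490 g × 0.616 = 917.8 g as Cl₂.
Concentration rise: 917.8 g / 156,000 L = 5.884 mg/L = 5.88 ppm.

5.88 ppm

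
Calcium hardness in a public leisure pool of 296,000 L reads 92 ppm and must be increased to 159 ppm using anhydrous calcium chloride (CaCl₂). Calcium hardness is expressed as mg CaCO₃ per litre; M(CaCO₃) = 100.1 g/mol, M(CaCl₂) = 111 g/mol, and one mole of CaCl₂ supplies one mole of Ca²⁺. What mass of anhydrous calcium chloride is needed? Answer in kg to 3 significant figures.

Hardness to add: (159 − 92) = 67 mg/L as CaCO₃ × 296,000 L = 19,830 g as CaCO₃.
Moles of Ca²⁺ (1 mol Ca²⁺ ≡ 1 mol CaCO₃): 19,830 / 100.1 g/mol = 198.1 mol.
Mass of CaCl₂: 198.1 × 111 = 21,990 g.

22.0 kg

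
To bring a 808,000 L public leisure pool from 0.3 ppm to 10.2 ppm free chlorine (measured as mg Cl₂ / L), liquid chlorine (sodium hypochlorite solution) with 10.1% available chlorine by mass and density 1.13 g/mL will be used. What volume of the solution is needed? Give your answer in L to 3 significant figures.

Chlorine deficit: 10.2 − 0.3 = 9.9 ppm = 9.9 mg/L as Cl₂.
Cl₂ equivalent needed: 9.9 mg/L × 808,000 L = 7,999,000 mg = 7999 g.
Product at 10.1% available chlorine: 7999 / 0.101 = 79,200 g.
Volume at density 1.13 g/mL: 79,200 g ÷ 1.13 g/mL = 70,090 mL.

70.1 L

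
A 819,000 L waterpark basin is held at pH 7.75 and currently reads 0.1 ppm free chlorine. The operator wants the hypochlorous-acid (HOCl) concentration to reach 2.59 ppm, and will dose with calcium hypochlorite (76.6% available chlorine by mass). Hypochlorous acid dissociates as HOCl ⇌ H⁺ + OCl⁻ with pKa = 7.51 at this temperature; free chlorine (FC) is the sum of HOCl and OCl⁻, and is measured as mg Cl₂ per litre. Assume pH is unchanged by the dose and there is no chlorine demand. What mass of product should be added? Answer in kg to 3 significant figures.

[OCl⁻]/[HOCl] = 10^(pH − pKa) = 10^(7.75 − 7.51) = 1.738; fraction as HOCl = 1/(1 + 1.738) = 0.3653.
Free chlorine required for 2.59 ppm HOCl: 2.59 / 0.3653 = 7.091 ppm.
FC to add: 7.091 − 0.1 = 6.991 mg/L as Cl₂.
Cl₂ equivalent: 6.991 mg/L × 819,000 L = 5726 g.
Product at 76.6% available Cl: 5726 / 0.766 = 7475 g.

7.47 kg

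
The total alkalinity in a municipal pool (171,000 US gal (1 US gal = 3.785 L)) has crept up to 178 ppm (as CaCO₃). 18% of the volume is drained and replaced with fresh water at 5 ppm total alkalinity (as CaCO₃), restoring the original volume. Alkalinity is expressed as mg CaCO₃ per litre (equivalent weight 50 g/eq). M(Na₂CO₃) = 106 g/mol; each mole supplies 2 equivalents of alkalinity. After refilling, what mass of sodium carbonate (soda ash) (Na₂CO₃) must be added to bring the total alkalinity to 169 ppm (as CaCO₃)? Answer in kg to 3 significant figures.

15.2 kg

Volume: 171,000 US gal × 3.785 L/gal = 647,235 L.
After draining 18% and refilling: 178 × 0.82 + 5 × 0.18 = 146.86 ppm.
Deficit to target: 169 − 146.86 = 22.14 mg/L.
As CaCO₃: 22.14 mg/L × 647,235 L = 14,330 g; ÷ 50 g/eq ÷ 2 = 143.3 mol Na₂CO₃.
Mass: 143.3 × 106 = 15,190 g.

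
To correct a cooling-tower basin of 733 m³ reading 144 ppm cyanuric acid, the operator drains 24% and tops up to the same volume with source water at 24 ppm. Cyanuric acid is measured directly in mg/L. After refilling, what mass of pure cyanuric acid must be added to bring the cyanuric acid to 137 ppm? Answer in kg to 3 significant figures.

16.0 kg

Volume: 733 m³ = 733,000 L.
After draining 24% and refilling: 144 × 0.76 + 24 × 0.24 = 115.2 ppm.
Deficit to target: 137 − 115.2 = 21.8 mg/L.
Mass: 21.8 mg/L × 733,000 L = 15,980 g cyanuric acid.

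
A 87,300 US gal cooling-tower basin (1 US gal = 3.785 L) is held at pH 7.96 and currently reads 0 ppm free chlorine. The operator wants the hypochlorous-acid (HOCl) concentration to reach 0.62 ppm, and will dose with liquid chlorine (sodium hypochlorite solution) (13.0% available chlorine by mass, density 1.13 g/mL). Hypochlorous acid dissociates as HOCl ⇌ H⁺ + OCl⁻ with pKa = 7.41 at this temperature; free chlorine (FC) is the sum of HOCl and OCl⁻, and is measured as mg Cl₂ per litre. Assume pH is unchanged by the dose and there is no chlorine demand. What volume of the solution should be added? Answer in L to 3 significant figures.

6.34 L

Volume: 87,300 US gal × 3.785 L/gal = 330,430 L.
[OCl⁻]/[HOCl] = 10^(pH − pKa) = 10^(7.96 − 7.41) = 3.548; fraction as HOCl = 1/(1 + 3.548) = 0.2199.
Free chlorine required for 0.62 ppm HOCl: 0.62 / 0.2199 = 2.82 ppm.
FC to add: 2.82 − 0 = 2.82 mg/L as Cl₂.
Cl₂ equivalent: 2.82 mg/L × 330,430 L = 931.8 g.
Product at 13.0% available Cl: 931.8 / 0.13 = 7167 g.
Volume: 7167 g ÷ 1.13 g/mL = 6343 mL.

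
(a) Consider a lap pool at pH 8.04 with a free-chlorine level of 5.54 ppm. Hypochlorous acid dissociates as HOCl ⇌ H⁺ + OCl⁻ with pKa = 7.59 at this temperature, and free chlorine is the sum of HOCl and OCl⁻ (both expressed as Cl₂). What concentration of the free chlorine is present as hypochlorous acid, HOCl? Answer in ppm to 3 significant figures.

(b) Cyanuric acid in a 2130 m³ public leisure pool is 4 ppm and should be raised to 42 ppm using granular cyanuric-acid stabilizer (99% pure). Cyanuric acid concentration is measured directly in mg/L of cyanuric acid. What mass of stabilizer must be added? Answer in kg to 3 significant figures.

(a) [OCl⁻]/[HOCl] = 10^(pH − pKa) = 10^(8.04 − 7.59) = 10^0.45 = 2.818.
(a) Fraction as HOCl = 1 / (1 + 2.818) = 0.2619.
(a) HOCl = 0.2619 × 5.54 ppm = 1.451 ppm.

(b) Volume: 2130 m³ = 2,130,000 L.
(b) CYA to add: (42 − 4) = 38 mg/L × 2,130,000 L = 80,940 g cyanuric acid.
(b) At 99% purity: 80,940 / 0.99 = 81,760 g product.

(a) 1.45 ppm; (b) 81.8 kg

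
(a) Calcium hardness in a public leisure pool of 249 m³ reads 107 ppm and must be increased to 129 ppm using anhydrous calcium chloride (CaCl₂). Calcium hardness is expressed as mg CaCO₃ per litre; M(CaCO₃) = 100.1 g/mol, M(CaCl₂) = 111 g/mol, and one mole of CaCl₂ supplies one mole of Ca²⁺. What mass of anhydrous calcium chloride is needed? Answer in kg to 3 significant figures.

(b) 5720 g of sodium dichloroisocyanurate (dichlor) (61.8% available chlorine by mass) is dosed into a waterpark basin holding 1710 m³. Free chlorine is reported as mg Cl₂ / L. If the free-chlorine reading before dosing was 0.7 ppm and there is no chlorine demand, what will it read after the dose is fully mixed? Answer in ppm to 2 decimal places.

(a) 6.07 kg; (b) 2.77 ppm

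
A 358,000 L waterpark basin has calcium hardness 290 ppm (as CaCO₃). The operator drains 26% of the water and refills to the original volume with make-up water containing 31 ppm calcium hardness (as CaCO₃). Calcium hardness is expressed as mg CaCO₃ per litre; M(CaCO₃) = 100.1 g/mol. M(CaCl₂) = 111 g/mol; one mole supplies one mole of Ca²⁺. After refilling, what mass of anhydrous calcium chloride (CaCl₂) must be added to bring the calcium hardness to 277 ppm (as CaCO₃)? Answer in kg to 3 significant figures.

21.6 kg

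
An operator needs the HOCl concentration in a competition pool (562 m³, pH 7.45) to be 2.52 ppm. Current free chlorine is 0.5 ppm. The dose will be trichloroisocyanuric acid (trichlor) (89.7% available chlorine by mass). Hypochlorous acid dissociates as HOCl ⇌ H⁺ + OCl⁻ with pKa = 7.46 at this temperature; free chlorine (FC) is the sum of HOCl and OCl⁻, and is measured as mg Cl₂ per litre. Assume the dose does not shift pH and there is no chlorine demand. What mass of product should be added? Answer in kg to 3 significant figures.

2.81 kg

Volume: 562 m³ = 562,000 L.
[OCl⁻]/[HOCl] = 10^(pH − pKa) = 10^(7.45 − 7.46) = 0.9772; fraction as HOCl = 1/(1 + 0.9772) = 0.5058.
Free chlorine required for 2.52 ppm HOCl: 2.52 / 0.5058 = 4.983 ppm.
FC to add: 4.983 − 0.5 = 4.483 mg/L as Cl₂.
Cl₂ equivalent: 4.483 mg/L × 562,000 L = 2519 g.
Product at 89.7% available Cl: 2519 / 0.897 = 2809 g.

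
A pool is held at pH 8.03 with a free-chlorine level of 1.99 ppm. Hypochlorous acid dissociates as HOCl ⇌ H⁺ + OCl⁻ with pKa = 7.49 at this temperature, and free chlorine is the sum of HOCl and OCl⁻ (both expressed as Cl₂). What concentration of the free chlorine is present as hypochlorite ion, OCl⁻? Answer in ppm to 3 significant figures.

[OCl⁻]/[HOCl] = 10^(pH − pKa) = 10^(8.03 − 7.49) = 10^0.54 = 3.467.
Fraction as HOCl = 1 / (1 + 3.467) = 0.2238.
OCl⁻ = (1 − 0.2238) × 1.99 ppm = 1.545 ppm.

1.54 ppm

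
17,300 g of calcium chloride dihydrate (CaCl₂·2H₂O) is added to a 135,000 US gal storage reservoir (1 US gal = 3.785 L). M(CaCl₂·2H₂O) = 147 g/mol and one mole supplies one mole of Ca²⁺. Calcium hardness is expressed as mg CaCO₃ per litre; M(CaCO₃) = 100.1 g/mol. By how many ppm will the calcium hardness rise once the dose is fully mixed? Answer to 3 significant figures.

23.1 ppm

Volume: 135,000 US gal × 3.785 L/gal = 510,975 L.
Moles of Ca²⁺: 17,300 g ÷ 147 g/mol = 117.7 mol.
As CaCO₃: 117.7 mol × 100.1 g/mol = 11,780 g.
Rise: 11,780 g / 510,975 L × 1000 = 23.05 mg/L.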